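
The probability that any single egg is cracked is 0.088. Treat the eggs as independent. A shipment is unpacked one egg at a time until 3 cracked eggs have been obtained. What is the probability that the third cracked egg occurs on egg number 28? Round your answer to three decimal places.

0.024

Y = trial on which the third success occurs; negative binomial, r=3, p=0.088.
P(Y=28) = C(27,2) · p^3 · (1−p)^25
= 351 · 0.00068147 · 0.09997 = 0.02391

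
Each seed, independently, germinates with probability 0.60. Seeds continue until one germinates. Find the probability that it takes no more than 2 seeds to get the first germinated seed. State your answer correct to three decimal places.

Y = number of seeds to the first success; geometric, p = 0.60.
P(Y ≤ 2) = 1 − (1−p)^2 = 1 − 0.16000 = 0.84000

0.840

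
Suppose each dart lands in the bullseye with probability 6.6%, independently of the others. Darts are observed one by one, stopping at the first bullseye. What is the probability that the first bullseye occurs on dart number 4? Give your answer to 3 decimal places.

0.054

Geometric (trials to first success), p = 0.066.
P(Y = 4) = (1−p)^3 · p = 0.81478 · 0.066 = 0.05378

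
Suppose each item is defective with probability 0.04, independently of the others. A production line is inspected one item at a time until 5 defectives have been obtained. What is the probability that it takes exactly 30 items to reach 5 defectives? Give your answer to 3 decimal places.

0.001

Y = trial on which the fifth success occurs; negative binomial, r=5, p=0.04.
P(Y=30) = C(29,4) · p^5 · (1−p)^25
= 23751 · 1.024e-07 · 0.3604 = 0.00088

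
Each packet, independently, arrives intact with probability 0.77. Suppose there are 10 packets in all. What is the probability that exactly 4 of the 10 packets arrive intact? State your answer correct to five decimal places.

X ~ Binomial(n=10, p=0.77).
P(X=4) = C(10,4) · p^4 · (1−p)^6
= 210 · 0.35153 · 0.00014804 = 0.0109282

0.01093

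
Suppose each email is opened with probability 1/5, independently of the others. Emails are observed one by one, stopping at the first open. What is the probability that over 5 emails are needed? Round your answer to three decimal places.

0.328

Y = number of emails to the first success; geometric, p = 0.20.
P(Y > 5) = P(first 5 all fail) = (1−p)^5 = 0.32768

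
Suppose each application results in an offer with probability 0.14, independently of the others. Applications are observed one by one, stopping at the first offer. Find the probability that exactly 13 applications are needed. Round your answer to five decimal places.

Geometric (trials to first success), p = 0.14.
P(Y = 13) = (1−p)^12 · p = 0.16367 · 0.14 = 0.0229145

0.02291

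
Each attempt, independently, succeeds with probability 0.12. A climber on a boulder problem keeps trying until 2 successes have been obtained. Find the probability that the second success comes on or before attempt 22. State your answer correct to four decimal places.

0.7597

Finishing within 22 attempts ⇔ at least 2 successes in the first 22. With X ~ Binomial(22, 0.12), P(Y ≤ 22) = 1 − P(X ≤ 1).
  k=0: C(22,0)·0.12^0·0.88^22 = 0.060065
  k=1: C(22,1)·0.12^1·0.88^21 = 0.180194
1 − 0.240259 = 0.759741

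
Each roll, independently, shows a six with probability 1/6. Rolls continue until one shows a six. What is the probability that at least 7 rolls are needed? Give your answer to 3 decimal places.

Y = number of rolls to the first success; geometric, p = 0.166667.
P(Y > 6) = P(first 6 all fail) = (1−p)^6 = 0.33490

0.335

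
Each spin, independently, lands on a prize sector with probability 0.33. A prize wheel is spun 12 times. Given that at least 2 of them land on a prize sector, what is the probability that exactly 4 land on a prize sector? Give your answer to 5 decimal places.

0.25266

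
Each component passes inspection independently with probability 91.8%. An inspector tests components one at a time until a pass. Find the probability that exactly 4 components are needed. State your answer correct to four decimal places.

0.0005

Geometric (trials to first success), p = 0.918.
P(Y = 4) = (1−p)^3 · p = 0.00055137 · 0.918 = 0.000506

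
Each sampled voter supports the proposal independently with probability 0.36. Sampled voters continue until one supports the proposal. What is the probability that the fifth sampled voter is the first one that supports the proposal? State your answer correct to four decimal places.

Geometric (trials to first success), p = 0.36.
P(Y = 5) = (1−p)^4 · p = 0.16777 · 0.36 = 0.060398

0.0604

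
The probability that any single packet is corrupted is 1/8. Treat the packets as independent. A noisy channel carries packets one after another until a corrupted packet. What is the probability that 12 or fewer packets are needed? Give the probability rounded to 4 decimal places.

Y = number of packets to the first success; geometric, p = 0.125.
P(Y ≤ 12) = 1 − (1−p)^12 = 1 − 0.201417 = 0.798583

0.7986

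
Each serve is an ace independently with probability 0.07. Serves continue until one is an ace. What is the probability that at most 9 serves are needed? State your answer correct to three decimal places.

Y = number of serves to the first success; geometric, p = 0.07.
P(Y ≤ 9) = 1 − (1−p)^9 = 1 − 0.52041 = 0.47959

0.480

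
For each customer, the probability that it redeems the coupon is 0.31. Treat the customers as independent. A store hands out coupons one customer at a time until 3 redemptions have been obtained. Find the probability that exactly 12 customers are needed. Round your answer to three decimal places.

0.058

Y = trial on which the third success occurs; negative binomial, r=3, p=0.31.
P(Y=12) = C(11,2) · p^3 · (1−p)^9
= 55 · 0.029791 · 0.035452 = 0.05809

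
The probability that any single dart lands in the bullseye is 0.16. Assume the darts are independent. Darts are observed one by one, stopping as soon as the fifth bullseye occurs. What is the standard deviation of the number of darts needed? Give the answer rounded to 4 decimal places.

12.8087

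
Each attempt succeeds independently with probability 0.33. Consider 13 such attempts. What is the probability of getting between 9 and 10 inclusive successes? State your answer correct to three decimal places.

X ~ Binomial(13, 0.33); P(9 ≤ X ≤ 10) = Σ C(13,k) p^k (1−p)^(13−k) over k:
  k=9: C(13,9)·0.33^9·0.67^4 = 0.00669
  k=10: C(13,10)·0.33^10·0.67^3 = 0.00132
Total = 0.00800

0.008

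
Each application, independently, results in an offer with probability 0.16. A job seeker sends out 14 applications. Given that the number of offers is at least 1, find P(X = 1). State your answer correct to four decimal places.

X ~ Binomial(14, 0.16). Want P(X=1 | X≥1) = P(X=1) / P(X≥1).
P(X=1) = C(14,1)·0.16^1·0.84^13 = 0.232209
P(X≥1) = 1 − 0.087078 = 0.912922
Ratio = 0.232209 / 0.912922 = 0.254358

0.2544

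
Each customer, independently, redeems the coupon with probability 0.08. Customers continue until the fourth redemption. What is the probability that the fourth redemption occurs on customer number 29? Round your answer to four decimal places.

0.0167

Y = trial on which the fourth success occurs; negative binomial, r=4, p=0.08.
P(Y=29) = C(28,3) · p^4 · (1−p)^25
= 3276 · 4.096e-05 · 0.12436 = 0.016688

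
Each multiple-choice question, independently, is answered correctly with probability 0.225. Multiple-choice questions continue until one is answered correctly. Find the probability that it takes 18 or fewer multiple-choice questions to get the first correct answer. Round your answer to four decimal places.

0.9898

Y = number of multiple-choice questions to the first success; geometric, p = 0.225.
P(Y ≤ 18) = 1 − (1−p)^18 = 1 − 0.010173 = 0.989827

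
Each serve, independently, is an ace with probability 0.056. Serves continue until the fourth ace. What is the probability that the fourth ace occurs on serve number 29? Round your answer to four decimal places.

0.0076

Y = trial on which the fourth success occurs; negative binomial, r=4, p=0.056.
P(Y=29) = C(28,3) · p^4 · (1−p)^25
= 3276 · 9.8345e-06 · 0.23676 = 0.007628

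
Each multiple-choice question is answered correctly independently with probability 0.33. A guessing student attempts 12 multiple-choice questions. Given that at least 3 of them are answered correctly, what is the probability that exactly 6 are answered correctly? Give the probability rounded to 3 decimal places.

X ~ Binomial(12, 0.33). Want P(X=6 | X≥3) = P(X=6) / P(X≥3).
P(X=6) = C(12,6)·0.33^6·0.67^6 = 0.10795
P(X≥3) = 1 − 0.00818 − 0.04836 − 0.13101 = 0.81244
Ratio = 0.10795 / 0.81244 = 0.13287

0.133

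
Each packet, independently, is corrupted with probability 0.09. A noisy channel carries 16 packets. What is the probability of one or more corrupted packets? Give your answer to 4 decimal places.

P(at least one) = 1 − P(none) = 1 − (1 − 0.09)^16
= 1 − 0.221137 = 0.778863

0.7789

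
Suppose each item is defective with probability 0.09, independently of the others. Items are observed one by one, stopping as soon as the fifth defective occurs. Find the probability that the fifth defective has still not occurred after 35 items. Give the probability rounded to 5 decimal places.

Needing more than 35 items ⇔ fewer than 5 successes in the first 35. With X ~ Binomial(35, 0.09), P(Y > 35) = P(X ≤ 4).
  k=0: C(35,0)·0.09^0·0.91^35 = 0.0368510
  k=1: C(35,1)·0.09^1·0.91^34 = 0.1275610
  k=2: C(35,2)·0.09^2·0.91^33 = 0.2144707
  k=3: C(35,3)·0.09^3·0.91^32 = 0.2333252
  k=4: C(35,4)·0.09^4·0.91^31 = 0.1846090
P(X ≤ 4) = 0.7968169

0.79682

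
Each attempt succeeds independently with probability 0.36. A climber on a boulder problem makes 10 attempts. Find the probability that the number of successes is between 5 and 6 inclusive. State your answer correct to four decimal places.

0.2403

X ~ Binomial(10, 0.36); P(5 ≤ X ≤ 6) = Σ C(10,k) p^k (1−p)^(10−k) over k:
  k=5: C(10,5)·0.36^5·0.64^5 = 0.163611
  k=6: C(10,6)·0.36^6·0.64^4 = 0.076693
Total = 0.240304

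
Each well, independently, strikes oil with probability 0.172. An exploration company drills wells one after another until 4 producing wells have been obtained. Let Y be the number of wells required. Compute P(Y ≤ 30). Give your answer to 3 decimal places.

0.783

Finishing within 30 wells ⇔ at least 4 successes in the first 30. With X ~ Binomial(30, 0.172), P(Y ≤ 30) = 1 − P(X ≤ 3).
  k=0: C(30,0)·0.172^0·0.828^30 = 0.00347
  k=1: C(30,1)·0.172^1·0.828^29 = 0.02165
  k=2: C(30,2)·0.172^2·0.828^28 = 0.06522
  k=3: C(30,3)·0.172^3·0.828^27 = 0.12645
1 − 0.21680 = 0.78320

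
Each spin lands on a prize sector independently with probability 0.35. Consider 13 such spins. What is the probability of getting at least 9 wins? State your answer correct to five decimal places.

X ~ Binomial(13, 0.35); P(X ≥ 9) = Σ C(13,k) p^k (1−p)^(13−k) over k:
  k=9: C(13,9)·0.35^9·0.65^4 = 0.0100594
  k=10: C(13,10)·0.35^10·0.65^3 = 0.0021666
  k=11: C(13,11)·0.35^11·0.65^2 = 0.0003182
  k=12: C(13,12)·0.35^12·0.65^1 = 0.0000286
  k=13: C(13,13)·0.35^13·0.65^0 = 0.0000012
Total = 0.0125739

0.01257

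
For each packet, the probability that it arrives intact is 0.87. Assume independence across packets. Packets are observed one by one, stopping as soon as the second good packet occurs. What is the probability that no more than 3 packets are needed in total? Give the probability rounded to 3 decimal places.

Finishing within 3 packets ⇔ at least 2 successes in the first 3. With X ~ Binomial(3, 0.87), P(Y ≤ 3) = 1 − P(X ≤ 1).
  k=0: C(3,0)·0.87^0·0.13^3 = 0.00220
  k=1: C(3,1)·0.87^1·0.13^2 = 0.04411
1 − 0.04631 = 0.95369

0.954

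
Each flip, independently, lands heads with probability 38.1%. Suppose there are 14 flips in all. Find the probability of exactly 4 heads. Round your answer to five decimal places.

X ~ Binomial(n=14, p=0.381).
P(X=4) = C(14,4) · p^4 · (1−p)^10
= 1001 · 0.021072 · 0.0082586 = 0.1741969

0.17420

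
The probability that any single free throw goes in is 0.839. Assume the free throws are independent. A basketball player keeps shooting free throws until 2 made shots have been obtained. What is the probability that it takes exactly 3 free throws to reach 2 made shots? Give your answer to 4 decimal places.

Y = trial on which the second success occurs; negative binomial, r=2, p=0.839.
P(Y=3) = C(2,1) · p^2 · (1−p)^1
= 2 · 0.70392 · 0.161 = 0.226663

0.2267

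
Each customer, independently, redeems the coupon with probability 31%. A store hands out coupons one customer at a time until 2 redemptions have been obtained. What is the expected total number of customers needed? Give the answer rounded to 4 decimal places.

Y = total customers until the second success; negative binomial with r=2, p=0.31.
E[Y] = r / p = 2 / 0.31 = 6.451613

6.4516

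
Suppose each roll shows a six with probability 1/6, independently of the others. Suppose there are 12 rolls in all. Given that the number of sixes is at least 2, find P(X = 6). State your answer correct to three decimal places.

0.011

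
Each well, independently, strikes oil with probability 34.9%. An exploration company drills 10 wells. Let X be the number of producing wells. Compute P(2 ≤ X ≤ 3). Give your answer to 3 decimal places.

0.430

X ~ Binomial(10, 0.349); P(2 ≤ X ≤ 3) = Σ C(10,k) p^k (1−p)^(10−k) over k:
  k=2: C(10,2)·0.349^2·0.651^8 = 0.17681
  k=3: C(10,3)·0.349^3·0.651^7 = 0.25277
Total = 0.42958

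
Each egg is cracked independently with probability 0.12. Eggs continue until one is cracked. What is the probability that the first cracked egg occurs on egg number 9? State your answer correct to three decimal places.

0.043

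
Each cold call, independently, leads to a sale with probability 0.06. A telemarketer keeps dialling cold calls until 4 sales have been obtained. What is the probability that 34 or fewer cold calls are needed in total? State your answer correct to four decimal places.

0.1446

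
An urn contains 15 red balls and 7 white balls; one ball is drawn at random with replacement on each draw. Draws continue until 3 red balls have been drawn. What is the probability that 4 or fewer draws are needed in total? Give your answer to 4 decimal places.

0.6195

Finishing within 4 draws ⇔ at least 3 successes in the first 4. With X ~ Binomial(4, 0.681818), P(Y ≤ 4) = 1 − P(X ≤ 2).
  k=0: C(4,0)·0.681818^0·0.318182^4 = 0.010249
  k=1: C(4,1)·0.681818^1·0.318182^3 = 0.087853
  k=2: C(4,2)·0.681818^2·0.318182^2 = 0.282383
1 − 0.380485 = 0.619515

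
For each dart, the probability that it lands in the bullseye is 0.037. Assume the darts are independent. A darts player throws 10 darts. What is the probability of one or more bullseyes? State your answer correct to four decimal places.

0.3141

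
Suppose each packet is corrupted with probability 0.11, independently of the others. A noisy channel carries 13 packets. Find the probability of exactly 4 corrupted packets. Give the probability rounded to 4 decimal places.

0.0367

X ~ Binomial(n=13, p=0.11).
P(X=4) = C(13,4) · p^4 · (1−p)^9
= 715 · 0.00014641 · 0.35036 = 0.036676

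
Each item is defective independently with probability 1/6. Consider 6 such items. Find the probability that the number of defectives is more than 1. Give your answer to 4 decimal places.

X ~ Binomial(6, 0.166667); P(X ≥ 2) = Σ C(6,k) p^k (1−p)^(6−k) over k:
  k=2: C(6,2)·0.166667^2·0.833333^4 = 0.200939
  k=3: C(6,3)·0.166667^3·0.833333^3 = 0.053584
  k=4: C(6,4)·0.166667^4·0.833333^2 = 0.008038
  k=5: C(6,5)·0.166667^5·0.833333^1 = 0.000643
  k=6: C(6,6)·0.166667^6·0.833333^0 = 0.000021
Total = 0.263224

0.2632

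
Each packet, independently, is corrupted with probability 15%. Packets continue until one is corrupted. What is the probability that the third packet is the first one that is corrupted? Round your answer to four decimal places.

Geometric (trials to first success), p = 0.15.
P(Y = 3) = (1−p)^2 · p = 0.7225 · 0.15 = 0.108375

0.1084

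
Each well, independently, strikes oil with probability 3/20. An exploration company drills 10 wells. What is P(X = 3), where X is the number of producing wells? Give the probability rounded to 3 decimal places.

0.130

X ~ Binomial(n=10, p=0.15).
P(X=3) = C(10,3) · p^3 · (1−p)^7
= 120 · 0.003375 · 0.32058 = 0.12983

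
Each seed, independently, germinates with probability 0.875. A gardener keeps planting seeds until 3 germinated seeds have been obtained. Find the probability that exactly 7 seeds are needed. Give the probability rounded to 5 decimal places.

0.00245

Y = trial on which the third success occurs; negative binomial, r=3, p=0.875.
P(Y=7) = C(6,2) · p^3 · (1−p)^4
= 15 · 0.66992 · 0.00024414 = 0.0024533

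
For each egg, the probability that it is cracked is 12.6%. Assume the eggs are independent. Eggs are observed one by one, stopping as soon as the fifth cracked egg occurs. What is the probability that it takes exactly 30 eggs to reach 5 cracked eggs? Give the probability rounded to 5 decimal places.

Y = trial on which the fifth success occurs; negative binomial, r=5, p=0.126.
P(Y=30) = C(29,4) · p^5 · (1−p)^25
= 23751 · 3.1758e-05 · 0.034497 = 0.0260208

0.02602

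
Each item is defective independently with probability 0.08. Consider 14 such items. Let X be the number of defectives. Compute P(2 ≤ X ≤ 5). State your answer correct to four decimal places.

X ~ Binomial(14, 0.08); P(2 ≤ X ≤ 5) = Σ C(14,k) p^k (1−p)^(14−k) over k:
  k=2: C(14,2)·0.08^2·0.92^12 = 0.214129
  k=3: C(14,3)·0.08^3·0.92^11 = 0.074480
  k=4: C(14,4)·0.08^4·0.92^10 = 0.017810
  k=5: C(14,5)·0.08^5·0.92^9 = 0.003097
Total = 0.309516

0.3095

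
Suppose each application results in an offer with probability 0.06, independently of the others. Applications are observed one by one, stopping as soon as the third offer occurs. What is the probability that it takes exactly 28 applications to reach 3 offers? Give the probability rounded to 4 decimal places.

Y = trial on which the third success occurs; negative binomial, r=3, p=0.06.
P(Y=28) = C(27,2) · p^3 · (1−p)^25
= 351 · 0.000216 · 0.21291 = 0.016142

0.0161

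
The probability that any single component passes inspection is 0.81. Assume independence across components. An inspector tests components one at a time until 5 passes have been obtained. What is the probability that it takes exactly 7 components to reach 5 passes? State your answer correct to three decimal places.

Y = trial on which the fifth success occurs; negative binomial, r=5, p=0.81.
P(Y=7) = C(6,4) · p^5 · (1−p)^2
= 15 · 0.34868 · 0.0361 = 0.18881

0.189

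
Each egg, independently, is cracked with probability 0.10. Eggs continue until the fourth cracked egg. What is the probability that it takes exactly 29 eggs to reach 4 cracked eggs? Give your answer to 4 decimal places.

0.0235

Y = trial on which the fourth success occurs; negative binomial, r=4, p=0.10.
P(Y=29) = C(28,3) · p^4 · (1−p)^25
= 3276 · 0.0001 · 0.07179 = 0.023518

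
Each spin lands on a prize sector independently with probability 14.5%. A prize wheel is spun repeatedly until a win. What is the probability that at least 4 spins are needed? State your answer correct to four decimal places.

Y = number of spins to the first success; geometric, p = 0.145.
P(Y > 3) = P(first 3 all fail) = (1−p)^3 = 0.625026

0.6250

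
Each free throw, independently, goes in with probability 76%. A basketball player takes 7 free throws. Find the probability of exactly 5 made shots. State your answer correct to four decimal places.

0.3067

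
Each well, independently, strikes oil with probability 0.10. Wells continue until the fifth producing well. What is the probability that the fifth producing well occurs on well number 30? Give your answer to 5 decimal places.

0.01705

Y = trial on which the fifth success occurs; negative binomial, r=5, p=0.10.
P(Y=30) = C(29,4) · p^5 · (1−p)^25
= 23751 · 1e-05 · 0.07179 = 0.0170508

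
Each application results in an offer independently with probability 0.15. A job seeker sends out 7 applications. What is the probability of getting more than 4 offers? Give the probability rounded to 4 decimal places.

0.0012

X ~ Binomial(7, 0.15); P(X ≥ 5) = Σ C(7,k) p^k (1−p)^(7−k) over k:
  k=5: C(7,5)·0.15^5·0.85^2 = 0.001152
  k=6: C(7,6)·0.15^6·0.85^1 = 0.000068
  k=7: C(7,7)·0.15^7·0.85^0 = 0.000002
Total = 0.001222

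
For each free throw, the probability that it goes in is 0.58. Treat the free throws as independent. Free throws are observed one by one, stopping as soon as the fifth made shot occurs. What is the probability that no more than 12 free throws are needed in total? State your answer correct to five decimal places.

0.92398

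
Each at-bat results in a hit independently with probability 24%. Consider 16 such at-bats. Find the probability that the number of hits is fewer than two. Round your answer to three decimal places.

0.075

X ~ Binomial(16, 0.24); P(X ≤ 1) = Σ C(16,k) p^k (1−p)^(16−k) over k:
  k=0: C(16,0)·0.24^0·0.76^16 = 0.01239
  k=1: C(16,1)·0.24^1·0.76^15 = 0.06259
Total = 0.07498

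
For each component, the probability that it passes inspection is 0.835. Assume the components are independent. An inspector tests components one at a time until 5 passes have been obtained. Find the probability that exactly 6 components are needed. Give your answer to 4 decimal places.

0.3349

Y = trial on which the fifth success occurs; negative binomial, r=5, p=0.835.
P(Y=6) = C(5,4) · p^5 · (1−p)^1
= 5 · 0.40591 · 0.165 = 0.334878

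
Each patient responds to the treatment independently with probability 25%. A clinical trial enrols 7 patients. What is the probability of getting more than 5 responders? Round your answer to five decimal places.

X ~ Binomial(7, 0.25); P(X ≥ 6) = Σ C(7,k) p^k (1−p)^(7−k) over k:
  k=6: C(7,6)·0.25^6·0.75^1 = 0.0012817
  k=7: C(7,7)·0.25^7·0.75^0 = 0.0000610
Total = 0.0013428

0.00134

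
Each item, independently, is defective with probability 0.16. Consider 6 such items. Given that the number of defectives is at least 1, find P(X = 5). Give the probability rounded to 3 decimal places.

0.001

X ~ Binomial(6, 0.16). Want P(X=5 | X≥1) = P(X=5) / P(X≥1).
P(X=5) = C(6,5)·0.16^5·0.84^1 = 0.00053
P(X≥1) = 1 − 0.35130 = 0.64870
Ratio = 0.00053 / 0.64870 = 0.00081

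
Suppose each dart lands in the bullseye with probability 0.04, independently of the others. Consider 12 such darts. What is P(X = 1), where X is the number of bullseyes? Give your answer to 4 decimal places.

X ~ Binomial(n=12, p=0.04).
P(X=1) = C(12,1) · p^1 · (1−p)^11
= 12 · 0.04 · 0.63824 = 0.306355

0.3064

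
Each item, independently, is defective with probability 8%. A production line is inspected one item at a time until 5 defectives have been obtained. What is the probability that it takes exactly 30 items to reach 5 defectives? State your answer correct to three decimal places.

0.010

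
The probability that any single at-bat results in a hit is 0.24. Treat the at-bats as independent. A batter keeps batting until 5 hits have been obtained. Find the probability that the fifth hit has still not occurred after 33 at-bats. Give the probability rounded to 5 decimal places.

0.07498

Needing more than 33 at-bats ⇔ fewer than 5 successes in the first 33. With X ~ Binomial(33, 0.24), P(Y > 33) = P(X ≤ 4).
  k=0: C(33,0)·0.24^0·0.76^33 = 0.0001166
  k=1: C(33,1)·0.24^1·0.76^32 = 0.0012155
  k=2: C(33,2)·0.24^2·0.76^31 = 0.0061415
  k=3: C(33,3)·0.24^3·0.76^30 = 0.0200408
  k=4: C(33,4)·0.24^4·0.76^29 = 0.0474651
P(X ≤ 4) = 0.0749797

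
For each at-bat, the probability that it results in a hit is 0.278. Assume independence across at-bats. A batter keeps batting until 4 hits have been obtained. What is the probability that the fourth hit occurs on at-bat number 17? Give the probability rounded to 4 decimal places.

0.0485

Y = trial on which the fourth success occurs; negative binomial, r=4, p=0.278.
P(Y=17) = C(16,3) · p^4 · (1−p)^13
= 560 · 0.0059728 · 0.014487 = 0.048456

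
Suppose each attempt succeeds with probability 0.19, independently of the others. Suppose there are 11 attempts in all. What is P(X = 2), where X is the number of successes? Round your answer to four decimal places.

0.2980

X ~ Binomial(n=11, p=0.19).
P(X=2) = C(11,2) · p^2 · (1−p)^9
= 55 · 0.0361 · 0.15009 = 0.298013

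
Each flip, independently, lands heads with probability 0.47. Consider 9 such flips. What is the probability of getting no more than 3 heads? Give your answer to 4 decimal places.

X ~ Binomial(9, 0.47); P(X ≤ 3) = Σ C(9,k) p^k (1−p)^(9−k) over k:
  k=0: C(9,0)·0.47^0·0.53^9 = 0.003300
  k=1: C(9,1)·0.47^1·0.53^8 = 0.026336
  k=2: C(9,2)·0.47^2·0.53^7 = 0.093418
  k=3: C(9,3)·0.47^3·0.53^6 = 0.193298
Total = 0.316352

0.3164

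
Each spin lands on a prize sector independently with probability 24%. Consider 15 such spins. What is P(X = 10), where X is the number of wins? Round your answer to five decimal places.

0.00048

X ~ Binomial(n=15, p=0.24).
P(X=10) = C(15,10) · p^10 · (1−p)^5
= 3003 · 6.3403e-07 · 0.25355 = 0.0004828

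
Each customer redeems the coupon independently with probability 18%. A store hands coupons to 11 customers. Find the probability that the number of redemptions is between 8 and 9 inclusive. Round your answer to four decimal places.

0.0001

X ~ Binomial(11, 0.18); P(8 ≤ X ≤ 9) = Σ C(11,k) p^k (1−p)^(11−k) over k:
  k=8: C(11,8)·0.18^8·0.82^3 = 0.000100
  k=9: C(11,9)·0.18^9·0.82^2 = 0.000007
Total = 0.000108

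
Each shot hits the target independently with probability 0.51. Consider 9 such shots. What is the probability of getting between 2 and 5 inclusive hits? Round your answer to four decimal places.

0.7091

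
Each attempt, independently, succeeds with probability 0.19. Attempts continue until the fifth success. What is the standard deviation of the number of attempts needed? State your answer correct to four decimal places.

Y = total attempts until the fifth success; negative binomial with r=5, p=0.19.
SD(Y) = √[r(1−p)/p²] = √(112.188366) = 10.591901

10.5919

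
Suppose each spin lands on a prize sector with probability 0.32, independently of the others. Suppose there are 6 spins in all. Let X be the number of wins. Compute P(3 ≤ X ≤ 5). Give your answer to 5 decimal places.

X ~ Binomial(6, 0.32); P(3 ≤ X ≤ 5) = Σ C(6,k) p^k (1−p)^(6−k) over k:
  k=3: C(6,3)·0.32^3·0.68^3 = 0.2060662
  k=4: C(6,4)·0.32^4·0.68^2 = 0.0727292
  k=5: C(6,5)·0.32^5·0.68^1 = 0.0136902
Total = 0.2924856

0.29249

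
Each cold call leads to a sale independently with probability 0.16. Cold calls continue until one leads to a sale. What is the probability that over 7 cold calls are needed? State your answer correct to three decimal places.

0.295

Y = number of cold calls to the first success; geometric, p = 0.16.
P(Y > 7) = P(first 7 all fail) = (1−p)^7 = 0.29509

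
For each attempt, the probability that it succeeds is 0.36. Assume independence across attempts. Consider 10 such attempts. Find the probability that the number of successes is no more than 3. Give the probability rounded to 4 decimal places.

X ~ Binomial(10, 0.36); P(X ≤ 3) = Σ C(10,k) p^k (1−p)^(10−k) over k:
  k=0: C(10,0)·0.36^0·0.64^10 = 0.011529
  k=1: C(10,1)·0.36^1·0.64^9 = 0.064852
  k=2: C(10,2)·0.36^2·0.64^8 = 0.164156
  k=3: C(10,3)·0.36^3·0.64^7 = 0.246234
Total = 0.486772

0.4868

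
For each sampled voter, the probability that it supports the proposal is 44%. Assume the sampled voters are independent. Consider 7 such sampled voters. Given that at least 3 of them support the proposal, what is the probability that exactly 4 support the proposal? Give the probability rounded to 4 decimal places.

0.3470

X ~ Binomial(7, 0.44). Want P(X=4 | X≥3) = P(X=4) / P(X≥3).
P(X=4) = C(7,4)·0.44^4·0.56^3 = 0.230379
P(X≥3) = 1 − 0.017271 − 0.094990 − 0.223906 = 0.663833
Ratio = 0.230379 / 0.663833 = 0.347043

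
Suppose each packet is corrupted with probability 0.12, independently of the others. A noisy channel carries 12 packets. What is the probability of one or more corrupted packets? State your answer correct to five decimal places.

P(at least one) = 1 − P(none) = 1 − (1 − 0.12)^12
= 1 − 0.2156712 = 0.7843288

0.78433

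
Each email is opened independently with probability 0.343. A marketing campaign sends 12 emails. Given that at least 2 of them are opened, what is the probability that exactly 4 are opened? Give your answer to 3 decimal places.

0.250

X ~ Binomial(12, 0.343). Want P(X=4 | X≥2) = P(X=4) / P(X≥2).
P(X=4) = C(12,4)·0.343^4·0.657^8 = 0.23785
P(X≥2) = 1 − 0.00647 − 0.04052 = 0.95301
Ratio = 0.23785 / 0.95301 = 0.24958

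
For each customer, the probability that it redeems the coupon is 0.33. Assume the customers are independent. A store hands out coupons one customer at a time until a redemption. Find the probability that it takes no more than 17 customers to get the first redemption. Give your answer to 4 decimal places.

Y = number of customers to the first success; geometric, p = 0.33.
P(Y ≤ 17) = 1 − (1−p)^17 = 1 − 0.001105 = 0.998895

0.9989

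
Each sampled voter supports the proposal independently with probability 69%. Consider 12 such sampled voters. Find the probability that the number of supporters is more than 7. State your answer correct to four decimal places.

X ~ Binomial(12, 0.69); P(X ≥ 8) = Σ C(12,k) p^k (1−p)^(12−k) over k:
  k=8: C(12,8)·0.69^8·0.31^4 = 0.234879
  k=9: C(12,9)·0.69^9·0.31^3 = 0.232354
  k=10: C(12,10)·0.69^10·0.31^2 = 0.155152
  k=11: C(12,11)·0.69^11·0.31^1 = 0.062789
  k=12: C(12,12)·0.69^12·0.31^0 = 0.011646
Total = 0.696821

0.6968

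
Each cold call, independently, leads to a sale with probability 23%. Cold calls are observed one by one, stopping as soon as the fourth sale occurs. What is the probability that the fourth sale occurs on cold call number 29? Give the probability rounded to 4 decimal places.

Y = trial on which the fourth success occurs; negative binomial, r=4, p=0.23.
P(Y=29) = C(28,3) · p^4 · (1−p)^25
= 3276 · 0.0027984 · 0.001453 = 0.013321

0.0133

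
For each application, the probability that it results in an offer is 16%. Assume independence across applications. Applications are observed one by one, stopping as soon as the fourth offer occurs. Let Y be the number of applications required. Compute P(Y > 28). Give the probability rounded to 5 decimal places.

Needing more than 28 applications ⇔ fewer than 4 successes in the first 28. With X ~ Binomial(28, 0.16), P(Y > 28) = P(X ≤ 3).
  k=0: C(28,0)·0.16^0·0.84^28 = 0.0075826
  k=1: C(28,1)·0.16^1·0.84^27 = 0.0404407
  k=2: C(28,2)·0.16^2·0.84^26 = 0.1039904
  k=3: C(28,3)·0.16^3·0.84^25 = 0.1716667
P(X ≤ 3) = 0.3236804

0.32368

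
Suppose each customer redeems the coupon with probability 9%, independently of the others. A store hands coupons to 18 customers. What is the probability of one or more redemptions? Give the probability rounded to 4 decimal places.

0.8169

P(at least one) = 1 − P(none) = 1 − (1 − 0.09)^18
= 1 − 0.183124 = 0.816876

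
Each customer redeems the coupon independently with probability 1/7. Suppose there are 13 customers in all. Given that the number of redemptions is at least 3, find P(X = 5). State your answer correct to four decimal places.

0.0794

X ~ Binomial(13, 0.142857). Want P(X=5 | X≥3) = P(X=5) / P(X≥3).
P(X=5) = C(13,5)·0.142857^5·0.857143^8 = 0.022311
P(X≥3) = 1 − 0.134801 − 0.292068 − 0.292068 = 0.281064
Ratio = 0.022311 / 0.281064 = 0.079380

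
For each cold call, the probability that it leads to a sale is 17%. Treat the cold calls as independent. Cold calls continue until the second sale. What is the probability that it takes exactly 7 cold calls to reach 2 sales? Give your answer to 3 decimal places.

0.068

Y = trial on which the second success occurs; negative binomial, r=2, p=0.17.
P(Y=7) = C(6,1) · p^2 · (1−p)^5
= 6 · 0.0289 · 0.3939 = 0.06830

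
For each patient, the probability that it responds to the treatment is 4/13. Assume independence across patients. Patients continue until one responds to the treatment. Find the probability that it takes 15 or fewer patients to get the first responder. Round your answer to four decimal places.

0.9960

Y = number of patients to the first success; geometric, p = 0.307692.
P(Y ≤ 15) = 1 − (1−p)^15 = 1 − 0.004022 = 0.995978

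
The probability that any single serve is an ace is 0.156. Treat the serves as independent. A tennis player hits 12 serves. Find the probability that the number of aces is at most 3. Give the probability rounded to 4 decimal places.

0.8965

X ~ Binomial(12, 0.156); P(X ≤ 3) = Σ C(12,k) p^k (1−p)^(12−k) over k:
  k=0: C(12,0)·0.156^0·0.844^12 = 0.130650
  k=1: C(12,1)·0.156^1·0.844^11 = 0.289783
  k=2: C(12,2)·0.156^2·0.844^10 = 0.294590
  k=3: C(12,3)·0.156^3·0.844^9 = 0.181501
Total = 0.896523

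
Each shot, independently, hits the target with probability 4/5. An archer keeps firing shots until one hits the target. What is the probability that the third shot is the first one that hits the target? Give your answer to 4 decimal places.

Geometric (trials to first success), p = 0.80.
P(Y = 3) = (1−p)^2 · p = 0.04 · 0.80 = 0.032000

0.0320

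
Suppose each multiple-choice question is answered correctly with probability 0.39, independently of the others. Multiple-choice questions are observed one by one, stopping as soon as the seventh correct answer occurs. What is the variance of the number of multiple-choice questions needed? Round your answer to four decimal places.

28.0736

Y = total multiple-choice questions until the seventh success; negative binomial with r=7, p=0.39.
Var(Y) = r(1−p)/p² = 7·0.61 / 0.39² = 28.073636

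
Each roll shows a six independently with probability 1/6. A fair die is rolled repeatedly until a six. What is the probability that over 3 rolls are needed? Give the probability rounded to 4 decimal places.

Y = number of rolls to the first success; geometric, p = 0.166667.
P(Y > 3) = P(first 3 all fail) = (1−p)^3 = 0.578704

0.5787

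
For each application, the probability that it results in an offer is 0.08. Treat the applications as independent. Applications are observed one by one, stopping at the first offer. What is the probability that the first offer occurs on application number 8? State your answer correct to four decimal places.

0.0446

Geometric (trials to first success), p = 0.08.
P(Y = 8) = (1−p)^7 · p = 0.55785 · 0.08 = 0.044628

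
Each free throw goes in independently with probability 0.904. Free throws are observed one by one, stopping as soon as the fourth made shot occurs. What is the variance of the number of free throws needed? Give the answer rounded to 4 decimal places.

0.4699

Y = total free throws until the fourth success; negative binomial with r=4, p=0.904.
Var(Y) = r(1−p)/p² = 4·0.096 / 0.904² = 0.469888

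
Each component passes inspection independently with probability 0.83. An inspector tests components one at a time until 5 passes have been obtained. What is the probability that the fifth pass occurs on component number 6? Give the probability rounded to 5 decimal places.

0.33482

Y = trial on which the fifth success occurs; negative binomial, r=5, p=0.83.
P(Y=6) = C(5,4) · p^5 · (1−p)^1
= 5 · 0.3939 · 0.17 = 0.3348185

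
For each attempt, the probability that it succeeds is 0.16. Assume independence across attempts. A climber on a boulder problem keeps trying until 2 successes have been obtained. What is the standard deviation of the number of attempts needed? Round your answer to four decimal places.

Y = total attempts until the second success; negative binomial with r=2, p=0.16.
SD(Y) = √[r(1−p)/p²] = √(65.625000) = 8.100926

8.1009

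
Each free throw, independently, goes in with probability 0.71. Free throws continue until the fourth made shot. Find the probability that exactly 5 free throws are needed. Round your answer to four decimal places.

0.2948

Y = trial on which the fourth success occurs; negative binomial, r=4, p=0.71.
P(Y=5) = C(4,3) · p^4 · (1−p)^1
= 4 · 0.25412 · 0.29 = 0.294775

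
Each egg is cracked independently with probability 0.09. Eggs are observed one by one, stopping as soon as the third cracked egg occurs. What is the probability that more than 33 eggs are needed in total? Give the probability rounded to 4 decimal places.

0.4196

Needing more than 33 eggs ⇔ fewer than 3 successes in the first 33. With X ~ Binomial(33, 0.09), P(Y > 33) = P(X ≤ 2).
  k=0: C(33,0)·0.09^0·0.91^33 = 0.044501
  k=1: C(33,1)·0.09^1·0.91^32 = 0.145238
  k=2: C(33,2)·0.09^2·0.91^31 = 0.229828
P(X ≤ 2) = 0.419566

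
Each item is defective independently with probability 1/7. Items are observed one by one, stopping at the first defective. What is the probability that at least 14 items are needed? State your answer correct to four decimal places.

0.1348

Y = number of items to the first success; geometric, p = 0.142857.
P(Y > 13) = P(first 13 all fail) = (1−p)^13 = 0.134801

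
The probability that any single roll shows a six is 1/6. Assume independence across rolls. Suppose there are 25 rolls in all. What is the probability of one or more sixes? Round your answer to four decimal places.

0.9895

P(at least one) = 1 − P(none) = 1 − (1 − 0.166667)^25
= 1 − 0.010483 = 0.989517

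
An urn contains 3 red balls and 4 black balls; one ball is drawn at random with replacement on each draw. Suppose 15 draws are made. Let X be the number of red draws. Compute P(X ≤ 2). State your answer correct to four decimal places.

X ~ Binomial(15, 0.428571); P(X ≤ 2) = Σ C(15,k) p^k (1−p)^(15−k) over k:
  k=0: C(15,0)·0.428571^0·0.571429^15 = 0.000226
  k=1: C(15,1)·0.428571^1·0.571429^14 = 0.002544
  k=2: C(15,2)·0.428571^2·0.571429^13 = 0.013358
Total = 0.016129

0.0161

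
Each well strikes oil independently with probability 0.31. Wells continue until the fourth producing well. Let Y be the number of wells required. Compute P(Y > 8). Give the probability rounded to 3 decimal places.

0.787

Needing more than 8 wells ⇔ fewer than 4 successes in the first 8. With X ~ Binomial(8, 0.31), P(Y > 8) = P(X ≤ 3).
  k=0: C(8,0)·0.31^0·0.69^8 = 0.05138
  k=1: C(8,1)·0.31^1·0.69^7 = 0.18467
  k=2: C(8,2)·0.31^2·0.69^6 = 0.29039
  k=3: C(8,3)·0.31^3·0.69^5 = 0.26093
P(X ≤ 3) = 0.78736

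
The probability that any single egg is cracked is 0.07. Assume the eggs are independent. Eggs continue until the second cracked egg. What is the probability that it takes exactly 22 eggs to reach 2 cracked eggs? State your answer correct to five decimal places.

Y = trial on which the second success occurs; negative binomial, r=2, p=0.07.
P(Y=22) = C(21,1) · p^2 · (1−p)^20
= 21 · 0.0049 · 0.23424 = 0.0241032

0.02410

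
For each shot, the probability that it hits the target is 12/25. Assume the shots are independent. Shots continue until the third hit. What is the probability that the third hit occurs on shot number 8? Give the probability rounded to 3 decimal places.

0.088

Y = trial on which the third success occurs; negative binomial, r=3, p=0.48.
P(Y=8) = C(7,2) · p^3 · (1−p)^5
= 21 · 0.11059 · 0.03802 = 0.08830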